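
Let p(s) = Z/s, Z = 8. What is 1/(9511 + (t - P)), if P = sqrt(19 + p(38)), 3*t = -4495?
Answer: 1370166/10978680151 + 9*sqrt(6935)/10978680151 ≈ 0.00012487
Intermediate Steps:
t = -4495/3 (t = (1/3)*(-4495) = -4495/3 ≈ -1498.3)
p(s) = 8/s
P = sqrt(6935)/19 (P = sqrt(19 + 8/38) = sqrt(19 + 8*(1/38)) = sqrt(19 + 4/19) = sqrt(365/19) = sqrt(6935)/19 ≈ 4.3830)
1/(9511 + (t - P)) = 1/(9511 + (-4495/3 - sqrt(6935)/19)) = 1/(24038/3 - sqrt(6935)/19)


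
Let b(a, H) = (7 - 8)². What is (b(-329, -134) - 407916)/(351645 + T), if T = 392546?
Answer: -407915/744191 ≈ -0.54813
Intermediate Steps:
b(a, H) = 1 (b(a, H) = (-1)² = 1)
(b(-329, -134) - 407916)/(351645 + T) = (1 - 407916)/(351645 + 392546) = -407915/744191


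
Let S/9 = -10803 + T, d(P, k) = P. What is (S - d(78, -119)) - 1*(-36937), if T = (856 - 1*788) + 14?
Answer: -59630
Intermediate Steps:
T = 82 (T = (856 - 788) + 14 = 68 + 14 = 82)
S = -96489 (S = 9*(-10803 + 82) = 9*(-10721) = -96489)
(S - d(78, -119)) - 1*(-36937) = (-96489 - 1*78) - 1*(-36937) = (-96489 - 78) + 36937 = -96567 + 36937 = -59630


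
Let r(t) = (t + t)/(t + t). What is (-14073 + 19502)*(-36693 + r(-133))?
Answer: -199200868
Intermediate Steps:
r(t) = 1 (r(t) = (2*t)/((2*t)) = (2*t)*(1/(2*t)) = 1)
(-14073 + 19502)*(-36693 + r(-133)) = (-14073 + 19502)*(-36693 + 1) = 5429*(-36692) = -199200868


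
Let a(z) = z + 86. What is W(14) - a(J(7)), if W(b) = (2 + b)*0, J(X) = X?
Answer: -93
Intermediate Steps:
a(z) = 86 + z
W(b) = 0
W(14) - a(J(7)) = 0 - (86 + 7) = 0 - 1*93 = 0 - 93 = -93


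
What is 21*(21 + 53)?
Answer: 1554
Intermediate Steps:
21*(21 + 53) = 21*74 = 1554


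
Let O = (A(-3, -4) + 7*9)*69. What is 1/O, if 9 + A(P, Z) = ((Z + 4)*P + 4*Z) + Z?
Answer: 1/2346 ≈ 0.00042626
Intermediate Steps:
A(P, Z) = -9 + 5*Z + P*(4 + Z) (A(P, Z) = -9 + (((Z + 4)*P + 4*Z) + Z) = -9 + (((4 + Z)*P + 4*Z) + Z) = -9 + ((P*(4 + Z) + 4*Z) + Z) = -9 + ((4*Z + P*(4 + Z)) + Z) = -9 + (5*Z + P*(4 + Z)) = -9 + 5*Z + P*(4 + Z))
O = 2346 (O = ((-9 + 4*(-3) + 5*(-4) - 3*(-4)) + 7*9)*69 = ((-9 - 12 - 20 + 12) + 63)*69 = (-29 + 63)*69 = 34*69 = 2346)
1/O = 1/2346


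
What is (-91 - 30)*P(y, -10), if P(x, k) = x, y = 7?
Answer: -847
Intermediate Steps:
(-91 - 30)*P(y, -10) = (-91 - 30)*7 = -121*7 = -847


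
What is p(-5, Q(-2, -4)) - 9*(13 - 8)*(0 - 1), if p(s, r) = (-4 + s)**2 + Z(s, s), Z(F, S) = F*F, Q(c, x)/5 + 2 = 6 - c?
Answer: 151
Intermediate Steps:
Q(c, x) = 20 - 5*c (Q(c, x) = -10 + 5*(6 - c) = -10 + (30 - 5*c) = 20 - 5*c)
Z(F, S) = F**2
p(s, r) = s**2 + (-4 + s)**2 (p(s, r) = (-4 + s)**2 + s**2 = s**2 + (-4 + s)**2)
p(-5, Q(-2, -4)) - 9*(13 - 8)*(0 - 1) = ((-5)**2 + (-4 - 5)**2) - 9*(13 - 8)*(0 - 1) = (25 + (-9)**2) - 45*(-1) = (25 + 81) - 9*(-5) = 106 + 45 = 151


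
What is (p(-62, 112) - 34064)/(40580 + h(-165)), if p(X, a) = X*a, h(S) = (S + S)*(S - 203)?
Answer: -10252/40505 ≈ -0.25310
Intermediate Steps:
h(S) = 2*S*(-203 + S) (h(S) = (2*S)*(-203 + S) = 2*S*(-203 + S))
(p(-62, 112) - 34064)/(40580 + h(-165)) = (-62*112 - 34064)/(40580 + 2*(-165)*(-203 - 165)) = (-6944 - 34064)/(40580 + 2*(-165)*(-368)) = -41008/(40580 + 121440) = -41008/162020 = -41008*1/162020 = -10252/40505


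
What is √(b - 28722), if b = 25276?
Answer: I*√3446 ≈ 58.703*I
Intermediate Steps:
√(b - 28722) = √(25276 - 28722) = √(-3446) = I*√3446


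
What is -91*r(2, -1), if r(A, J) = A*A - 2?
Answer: -182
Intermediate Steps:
r(A, J) = -2 + A**2 (r(A, J) = A**2 - 2 = -2 + A**2)
-91*r(2, -1) = -91*(-2 + 2**2) = -91*(-2 + 4) = -91*2 = -182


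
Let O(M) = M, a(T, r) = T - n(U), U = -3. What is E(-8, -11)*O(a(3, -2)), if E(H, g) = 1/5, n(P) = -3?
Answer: 6/5 ≈ 1.2000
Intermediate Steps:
E(H, g) = 1/5
a(T, r) = 3 + T (a(T, r) = T - 1*(-3) = T + 3 = 3 + T)
E(-8, -11)*O(a(3, -2)) = (3 + 3)/5 = (1/5)*6 = 6/5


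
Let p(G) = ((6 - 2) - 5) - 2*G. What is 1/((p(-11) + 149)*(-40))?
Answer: -1/6800 ≈ -0.00014706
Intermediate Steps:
p(G) = -1 - 2*G (p(G) = (4 - 5) - 2*G = -1 - 2*G)
1/((p(-11) + 149)*(-40)) = 1/(((-1 - 2*(-11)) + 149)*(-40)) = 1/(((-1 + 22) + 149)*(-40)) = 1/((21 + 149)*(-40)) = 1/(170*(-40)) = 1/(-6800) = -1/6800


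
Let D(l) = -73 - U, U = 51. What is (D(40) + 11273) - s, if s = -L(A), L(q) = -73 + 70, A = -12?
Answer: 11146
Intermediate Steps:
D(l) = -124 (D(l) = -73 - 1*51 = -73 - 51 = -124)
L(q) = -3
s = 3 (s = -1*(-3) = 3)
(D(40) + 11273) - s = (-124 + 11273) - 1*3 = 11149 - 3 = 11146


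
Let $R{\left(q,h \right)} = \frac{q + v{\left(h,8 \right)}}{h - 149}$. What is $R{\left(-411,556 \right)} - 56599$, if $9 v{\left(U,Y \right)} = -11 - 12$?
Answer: $- \frac{207325859}{3663} \approx -56600.0$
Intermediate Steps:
$v{\left(U,Y \right)} = - \frac{23}{9}$ ($v{\left(U,Y \right)} = \frac{-11 - 12}{9} = \frac{1}{9} \left(-23\right) = - \frac{23}{9}$)
$R{\left(q,h \right)} = \frac{- \frac{23}{9} + q}{-149 + h}$ ($R{\left(q,h \right)} = \frac{q - \frac{23}{9}}{h - 149} = \frac{- \frac{23}{9} + q}{-149 + h}$)
$R{\left(-411,556 \right)} - 56599 = \frac{- \frac{23}{9} - 411}{-149 + 556} - 56599 = \frac{1}{407} \left(- \frac{3722}{9}\right) - 56599 = - \frac{3722}{3663} - 56599 = - \frac{207325859}{3663}$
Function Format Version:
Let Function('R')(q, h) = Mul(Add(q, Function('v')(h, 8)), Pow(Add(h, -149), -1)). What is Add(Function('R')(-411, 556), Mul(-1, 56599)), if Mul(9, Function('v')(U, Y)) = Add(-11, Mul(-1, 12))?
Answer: Rational(-207325859, 3663) ≈ -56600.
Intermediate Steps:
Function('v')(U, Y) = Rational(-23, 9) (Function('v')(U, Y) = Mul(Rational(1, 9), Add(-11, Mul(-1, 12))) = Mul(Rational(1, 9), Add(-11, -12)) = Mul(Rational(1, 9), -23) = Rational(-23, 9))
Function('R')(q, h) = Mul(Pow(Add(-149, h), -1), Add(Rational(-23, 9), q)) (Function('R')(q, h) = Mul(Add(q, Rational(-23, 9)), Pow(Add(h, -149), -1)) = Mul(Add(Rational(-23, 9), q), Pow(Add(-149, h), -1)) = Mul(Pow(Add(-149, h), -1), Add(Rational(-23, 9), q)))
Add(Function('R')(-411, 556), Mul(-1, 56599)) = Add(Mul(Pow(Add(-149, 556), -1), Add(Rational(-23, 9), -411)), Mul(-1, 56599)) = Add(Mul(Pow(407, -1), Rational(-3722, 9)), -56599) = Add(Mul(Rational(1, 407), Rational(-3722, 9)), -56599) = Add(Rational(-3722, 3663), -56599) = Rational(-207325859, 3663)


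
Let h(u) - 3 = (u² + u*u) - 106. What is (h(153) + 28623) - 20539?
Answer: 54799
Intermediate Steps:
h(u) = -103 + 2*u² (h(u) = 3 + ((u² + u*u) - 106) = 3 + ((u² + u²) - 106) = 3 + (2*u² - 106) = 3 + (-106 + 2*u²) = -103 + 2*u²)
(h(153) + 28623) - 20539 = ((-103 + 2*153²) + 28623) - 20539 = ((-103 + 2*23409) + 28623) - 20539 = ((-103 + 46818) + 28623) - 20539 = (46715 + 28623) - 20539 = 75338 - 20539 = 54799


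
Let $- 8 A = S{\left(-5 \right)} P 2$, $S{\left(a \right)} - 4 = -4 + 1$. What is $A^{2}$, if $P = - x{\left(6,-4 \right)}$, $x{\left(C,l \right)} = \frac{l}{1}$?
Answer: $1$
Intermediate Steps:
$S{\left(a \right)} = 1$ ($S{\left(a \right)} = 4 + \left(-4 + 1\right) = 4 - 3 = 1$)
$x{\left(C,l \right)} = l$ ($x{\left(C,l \right)} = l 1 = l$)
$P = 4$ ($P = \left(-1\right) \left(-4\right) = 4$)
$A = -1$ ($A = - \frac{1 \cdot 4 \cdot 2}{8} = - \frac{4 \cdot 2}{8} = \left(- \frac{1}{8}\right) 8 = -1$)
$A^{2} = \left(-1\right)^{2} = 1$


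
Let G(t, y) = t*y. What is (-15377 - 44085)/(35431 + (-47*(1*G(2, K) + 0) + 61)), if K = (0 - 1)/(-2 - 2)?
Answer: -118924/70937 ≈ -1.6765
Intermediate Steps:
K = ¼ (K = -1/(-4) = -1*(-¼) = ¼ ≈ 0.25000)
(-15377 - 44085)/(35431 + (-47*(1*G(2, K) + 0) + 61)) = (-15377 - 44085)/(35431 + (-47*(1*(2*(¼)) + 0) + 61)) = -59462/(35431 + (-47*(1*(½) + 0) + 61)) = -59462/(35431 + (-47*(½ + 0) + 61)) = -59462/(35431 + (-47*½ + 61)) = -59462/(35431 + (-47/2 + 61)) = -59462/(35431 + 75/2) = -59462/70937/2 = -59462*2/70937 = -118924/70937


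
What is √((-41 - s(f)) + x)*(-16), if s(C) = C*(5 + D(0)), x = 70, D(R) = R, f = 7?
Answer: -16*I*√6 ≈ -39.192*I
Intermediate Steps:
s(C) = 5*C (s(C) = C*(5 + 0) = C*5 = 5*C)
√((-41 - s(f)) + x)*(-16) = √((-41 - 5*7) + 70)*(-16) = √((-41 - 1*35) + 70)*(-16) = √((-41 - 35) + 70)*(-16) = √(-76 + 70)*(-16) = √(-6)*(-16) = (I*√6)*(-16) = -16*I*√6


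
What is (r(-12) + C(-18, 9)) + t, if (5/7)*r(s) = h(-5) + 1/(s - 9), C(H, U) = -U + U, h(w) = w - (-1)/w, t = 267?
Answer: 19474/75 ≈ 259.65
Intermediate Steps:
h(w) = w + 1/w
C(H, U) = 0
r(s) = -182/25 + 7/(5*(-9 + s)) (r(s) = 7*((-5 + 1/(-5)) + 1/(s - 9))/5 = 7*((-5 - ⅕) + 1/(-9 + s))/5 = 7*(-26/5 + 1/(-9 + s))/5 = -182/25 + 7/(5*(-9 + s)))
(r(-12) + C(-18, 9)) + t = (7*(239 - 26*(-12))/(25*(-9 - 12)) + 0) + 267 = ((7/25)*(239 + 312)/(-21) + 0) + 267 = ((7/25)*(-1/21)*551 + 0) + 267 = (-551/75 + 0) + 267 = -551/75 + 267 = 19474/75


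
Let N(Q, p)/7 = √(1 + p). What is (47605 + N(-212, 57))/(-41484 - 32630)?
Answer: -47605/74114 - 7*√58/74114 ≈ -0.64304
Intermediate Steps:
N(Q, p) = 7*√(1 + p)
(47605 + N(-212, 57))/(-41484 - 32630) = (47605 + 7*√(1 + 57))/(-41484 - 32630) = (47605 + 7*√58)/(-74114) = (47605 + 7*√58)*(-1/74114) = -47605/74114 - 7*√58/74114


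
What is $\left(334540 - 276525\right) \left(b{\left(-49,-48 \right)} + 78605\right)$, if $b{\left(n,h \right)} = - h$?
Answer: $4563053795$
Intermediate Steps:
$\left(334540 - 276525\right) \left(b{\left(-49,-48 \right)} + 78605\right) = \left(334540 - 276525\right) \left(\left(-1\right) \left(-48\right) + 78605\right) = 58015 \left(48 + 78605\right) = 58015 \cdot 78653 = 4563053795$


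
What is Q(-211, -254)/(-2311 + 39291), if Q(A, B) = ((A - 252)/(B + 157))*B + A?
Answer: -138069/3587060 ≈ -0.038491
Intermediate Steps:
Q(A, B) = A + B*(-252 + A)/(157 + B) (Q(A, B) = ((-252 + A)/(157 + B))*B + A = B*(-252 + A)/(157 + B) + A = A + B*(-252 + A)/(157 + B))
Q(-211, -254)/(-2311 + 39291) = ((-252*(-254) + 157*(-211) + 2*(-211)*(-254))/(157 - 254))/(-2311 + 39291) = ((64008 - 33127 + 107188)/(-97))/36980 = -1/97*138069*(1/36980) = -138069/97*1/36980 = -138069/3587060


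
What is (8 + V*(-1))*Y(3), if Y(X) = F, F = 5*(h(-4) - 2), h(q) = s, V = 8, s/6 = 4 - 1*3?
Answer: 0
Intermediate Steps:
s = 6 (s = 6*(4 - 1*3) = 6*(4 - 3) = 6*1 = 6)
h(q) = 6
F = 20 (F = 5*(6 - 2) = 5*4 = 20)
Y(X) = 20
(8 + V*(-1))*Y(3) = (8 + 8*(-1))*20 = (8 - 8)*20 = 0*20 = 0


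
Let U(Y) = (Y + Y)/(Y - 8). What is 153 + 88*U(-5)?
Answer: 2869/13 ≈ 220.69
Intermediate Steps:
U(Y) = 2*Y/(-8 + Y) (U(Y) = (2*Y)/(-8 + Y) = 2*Y/(-8 + Y))
153 + 88*U(-5) = 153 + 88*(2*(-5)/(-8 - 5)) = 153 + 88*(2*(-5)/(-13)) = 153 + 88*(2*(-5)*(-1/13)) = 153 + 88*(10/13) = 153 + 880/13 = 2869/13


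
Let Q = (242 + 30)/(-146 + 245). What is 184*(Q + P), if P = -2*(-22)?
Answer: 851552/99 ≈ 8601.5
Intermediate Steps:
P = 44
Q = 272/99 ≈ 2.7475
184*(Q + P) = 184*(272/99 + 44) = 184*(4628/99) = 851552/99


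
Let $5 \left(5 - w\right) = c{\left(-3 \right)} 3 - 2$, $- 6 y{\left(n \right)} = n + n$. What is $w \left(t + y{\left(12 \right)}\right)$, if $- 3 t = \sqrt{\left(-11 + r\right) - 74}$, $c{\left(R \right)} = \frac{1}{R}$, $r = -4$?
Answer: $- \frac{112}{5} - \frac{28 i \sqrt{89}}{15} \approx -22.4 - 17.61 i$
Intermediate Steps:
$y{\left(n \right)} = - \frac{n}{3}$ ($y{\left(n \right)} = - \frac{n + n}{6} = - \frac{2 n}{6} = - \frac{n}{3}$)
$w = \frac{28}{5}$ ($w = 5 - \frac{\frac{1}{-3} \cdot 3 - 2}{5} = 5 - \frac{\left(- \frac{1}{3}\right) 3 - 2}{5} = 5 - \frac{-1 - 2}{5} = 5 - - \frac{3}{5} = 5 + \frac{3}{5} = \frac{28}{5} \approx 5.6$)
$t = - \frac{i \sqrt{89}}{3}$ ($t = - \frac{\sqrt{\left(-11 - 4\right) - 74}}{3} = - \frac{\sqrt{-15 - 74}}{3} = - \frac{\sqrt{-89}}{3} = - \frac{i \sqrt{89}}{3} \approx - 3.1447 i$)
$w \left(t + y{\left(12 \right)}\right) = \frac{28 \left(- \frac{i \sqrt{89}}{3} - 4\right)}{5} = \frac{28 \left(-4 - \frac{i \sqrt{89}}{3}\right)}{5} = - \frac{112}{5} - \frac{28 i \sqrt{89}}{15}$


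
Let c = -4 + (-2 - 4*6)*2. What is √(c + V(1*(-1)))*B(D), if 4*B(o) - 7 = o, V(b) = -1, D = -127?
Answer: -30*I*√57 ≈ -226.5*I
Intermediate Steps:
B(o) = 7/4 + o/4
c = -56 (c = -4 + (-2 - 24)*2 = -4 - 26*2 = -4 - 52 = -56)
√(c + V(1*(-1)))*B(D) = √(-56 - 1)*(7/4 + (¼)*(-127)) = √(-57)*(7/4 - 127/4) = (I*√57)*(-30) = -30*I*√57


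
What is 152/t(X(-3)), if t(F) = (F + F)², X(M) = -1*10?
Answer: 19/50 ≈ 0.38000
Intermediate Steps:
X(M) = -10
t(F) = 4*F² (t(F) = (2*F)² = 4*F²)
152/t(X(-3)) = 152/((4*(-10)²)) = 152/((4*100)) = 152/400 = 152*(1/400) = 19/50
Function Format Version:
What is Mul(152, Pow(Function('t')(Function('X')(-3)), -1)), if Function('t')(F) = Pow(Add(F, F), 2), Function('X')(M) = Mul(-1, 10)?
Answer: Rational(19, 50) ≈ 0.38000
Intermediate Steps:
Function('X')(M) = -10
Function('t')(F) = Mul(4, Pow(F, 2)) (Function('t')(F) = Pow(Mul(2, F), 2) = Mul(4, Pow(F, 2)))
Mul(152, Pow(Function('t')(Function('X')(-3)), -1)) = Mul(152, Pow(Mul(4, Pow(-10, 2)), -1)) = Mul(152, Pow(Mul(4, 100), -1)) = Mul(152, Pow(400, -1)) = Mul(152, Rational(1, 400)) = Rational(19, 50)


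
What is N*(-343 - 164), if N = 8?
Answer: -4056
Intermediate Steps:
N*(-343 - 164) = 8*(-343 - 164) = 8*(-507) = -4056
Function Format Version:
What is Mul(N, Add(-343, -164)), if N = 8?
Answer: -4056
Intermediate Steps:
Mul(N, Add(-343, -164)) = Mul(8, Add(-343, -164)) = Mul(8, -507) = -4056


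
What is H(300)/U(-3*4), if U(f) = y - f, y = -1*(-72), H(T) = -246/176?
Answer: -41/2464 ≈ -0.016640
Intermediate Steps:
H(T) = -123/88 (H(T) = -246*1/176 = -123/88)
y = 72
U(f) = 72 - f
H(300)/U(-3*4) = -123/(88*(72 - (-3)*4)) = -123/(88*(72 - 1*(-12))) = -123/(88*(72 + 12)) = -123/88/84 = -123/88*1/84 = -41/2464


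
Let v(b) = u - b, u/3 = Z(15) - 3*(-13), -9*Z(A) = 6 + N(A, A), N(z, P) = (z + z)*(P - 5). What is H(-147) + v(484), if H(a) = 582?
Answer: 113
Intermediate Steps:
N(z, P) = 2*z*(-5 + P) (N(z, P) = (2*z)*(-5 + P) = 2*z*(-5 + P))
Z(A) = -⅔ - 2*A*(-5 + A)/9 (Z(A) = -(6 + 2*A*(-5 + A))/9 = -⅔ - 2*A*(-5 + A)/9)
u = 15 (u = 3*((-⅔ - 2/9*15*(-5 + 15)) - 3*(-13)) = 3*((-⅔ - 2/9*15*10) - 1*(-39)) = 3*((-⅔ - 100/3) + 39) = 3*(-34 + 39) = 3*5 = 15)
v(b) = 15 - b
H(-147) + v(484) = 582 + (15 - 1*484) = 582 + (15 - 484) = 582 - 469 = 113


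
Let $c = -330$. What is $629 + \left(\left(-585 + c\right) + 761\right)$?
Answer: $475$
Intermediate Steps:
$629 + \left(\left(-585 + c\right) + 761\right) = 629 + \left(\left(-585 - 330\right) + 761\right) = 629 + \left(-915 + 761\right) = 629 - 154 = 475$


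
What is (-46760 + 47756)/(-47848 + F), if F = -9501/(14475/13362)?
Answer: -2402850/136592027 ≈ -0.017591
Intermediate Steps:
F = -42317454/4825 (F = -9501/(14475*(1/13362)) = -9501/4825/4454 = -9501*4454/4825 = -42317454/4825 ≈ -8770.5)
(-46760 + 47756)/(-47848 + F) = (-46760 + 47756)/(-47848 - 42317454/4825) = 996/(-273184054/4825) = 996*(-4825/273184054) = -2402850/136592027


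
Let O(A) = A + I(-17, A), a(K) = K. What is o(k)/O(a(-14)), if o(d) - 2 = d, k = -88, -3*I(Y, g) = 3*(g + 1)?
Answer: 86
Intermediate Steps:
I(Y, g) = -1 - g (I(Y, g) = -(g + 1) = -(1 + g) = -(3 + 3*g)/3 = -1 - g)
o(d) = 2 + d
O(A) = -1 (O(A) = A + (-1 - A) = -1)
o(k)/O(a(-14)) = (2 - 88)/(-1) = -86*(-1) = 86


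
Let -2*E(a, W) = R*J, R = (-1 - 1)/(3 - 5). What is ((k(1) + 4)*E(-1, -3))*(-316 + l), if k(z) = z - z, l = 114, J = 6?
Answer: 2424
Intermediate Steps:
R = 1 (R = -2/(-2) = -2*(-½) = 1)
k(z) = 0
E(a, W) = -3 (E(a, W) = -6/2 = -½*6 = -3)
((k(1) + 4)*E(-1, -3))*(-316 + l) = ((0 + 4)*(-3))*(-316 + 114) = (4*(-3))*(-202) = -12*(-202) = 2424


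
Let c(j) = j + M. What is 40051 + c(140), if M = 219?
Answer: 40410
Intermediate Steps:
c(j) = 219 + j (c(j) = j + 219 = 219 + j)
40051 + c(140) = 40051 + (219 + 140) = 40051 + 359 = 40410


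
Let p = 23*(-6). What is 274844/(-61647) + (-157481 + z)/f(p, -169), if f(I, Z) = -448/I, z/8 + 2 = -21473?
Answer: -1400705385739/13808928 ≈ -1.0143e+5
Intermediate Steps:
z = -171800 (z = -16 + 8*(-21473) = -16 - 171784 = -171800)
p = -138
274844/(-61647) + (-157481 + z)/f(p, -169) = 274844/(-61647) + (-157481 - 171800)/((-448/(-138))) = 274844*(-1/61647) - 329281/((-448*(-1/138))) = -274844/61647 - 329281/224/69 = -274844/61647 - 329281*69/224 = -274844/61647 - 22720389/224 = -1400705385739/13808928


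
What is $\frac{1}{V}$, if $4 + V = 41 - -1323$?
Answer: $\frac{1}{1360} \approx 0.00073529$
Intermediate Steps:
$V = 1360$ ($V = -4 + \left(41 - -1323\right) = -4 + \left(41 + 1323\right) = -4 + 1364 = 1360$)
$\frac{1}{V} = \frac{1}{1360}$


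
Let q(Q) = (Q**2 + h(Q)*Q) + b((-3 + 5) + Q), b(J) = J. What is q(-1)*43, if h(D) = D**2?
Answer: 43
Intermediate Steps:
q(Q) = 2 + Q + Q**2 + Q**3 (q(Q) = (Q**2 + Q**2*Q) + ((-3 + 5) + Q) = (Q**2 + Q**3) + (2 + Q) = 2 + Q + Q**2 + Q**3)
q(-1)*43 = (2 - 1 + (-1)**2 + (-1)**3)*43 = (2 - 1 + 1 - 1)*43 = 1*43 = 43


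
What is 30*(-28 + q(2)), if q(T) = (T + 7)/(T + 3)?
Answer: -786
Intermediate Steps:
q(T) = (7 + T)/(3 + T)
30*(-28 + q(2)) = 30*(-28 + (7 + 2)/(3 + 2)) = 30*(-28 + 9/5) = 30*(-131/5) = -786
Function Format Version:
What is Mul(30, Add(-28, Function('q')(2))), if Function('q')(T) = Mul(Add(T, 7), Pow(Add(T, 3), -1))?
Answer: -786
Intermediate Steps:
Function('q')(T) = Mul(Pow(Add(3, T), -1), Add(7, T)) (Function('q')(T) = Mul(Add(7, T), Pow(Add(3, T), -1)) = Mul(Pow(Add(3, T), -1), Add(7, T)))
Mul(30, Add(-28, Function('q')(2))) = Mul(30, Add(-28, Mul(Pow(Add(3, 2), -1), Add(7, 2)))) = Mul(30, Add(-28, Mul(Pow(5, -1), 9))) = Mul(30, Add(-28, Mul(Rational(1, 5), 9))) = Mul(30, Add(-28, Rational(9, 5))) = Mul(30, Rational(-131, 5)) = -786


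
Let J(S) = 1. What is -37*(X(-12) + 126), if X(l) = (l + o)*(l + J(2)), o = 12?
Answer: -4662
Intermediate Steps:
X(l) = (1 + l)*(12 + l) (X(l) = (l + 12)*(l + 1) = (12 + l)*(1 + l) = (1 + l)*(12 + l))
-37*(X(-12) + 126) = -37*((12 + (-12)**2 + 13*(-12)) + 126) = -37*((12 + 144 - 156) + 126) = -37*(0 + 126) = -37*126 = -4662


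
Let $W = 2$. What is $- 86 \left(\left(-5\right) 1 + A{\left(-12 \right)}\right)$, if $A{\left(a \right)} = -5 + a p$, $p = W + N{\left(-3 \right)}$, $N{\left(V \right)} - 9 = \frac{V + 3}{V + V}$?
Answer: $12212$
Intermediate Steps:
$N{\left(V \right)} = 9 + \frac{3 + V}{2 V}$ ($N{\left(V \right)} = 9 + \frac{V + 3}{V + V} = 9 + \frac{3 + V}{2 V}$)
$p = 11$ ($p = 2 + \frac{3 + 19 \left(-3\right)}{2 \left(-3\right)} = 2 + \frac{1}{2} \left(- \frac{1}{3}\right) \left(3 - 57\right) = 2 + \frac{1}{2} \left(- \frac{1}{3}\right) \left(-54\right) = 2 + 9 = 11$)
$A{\left(a \right)} = -5 + 11 a$ ($A{\left(a \right)} = -5 + a 11 = -5 + 11 a$)
$- 86 \left(\left(-5\right) 1 + A{\left(-12 \right)}\right) = - 86 \left(\left(-5\right) 1 + \left(-5 + 11 \left(-12\right)\right)\right) = - 86 \left(-5 - 137\right) = \left(-86\right) \left(-142\right) = 12212$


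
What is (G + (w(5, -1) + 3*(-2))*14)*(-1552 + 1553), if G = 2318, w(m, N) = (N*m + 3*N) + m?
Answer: 2192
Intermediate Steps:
w(m, N) = m + 3*N + N*m (w(m, N) = (3*N + N*m) + m = m + 3*N + N*m)
(G + (w(5, -1) + 3*(-2))*14)*(-1552 + 1553) = (2318 + ((5 + 3*(-1) - 1*5) + 3*(-2))*14)*(-1552 + 1553) = (2318 + ((5 - 3 - 5) - 6)*14)*1 = (2318 + (-3 - 6)*14)*1 = (2318 - 9*14)*1 = (2318 - 126)*1 = 2192*1 = 2192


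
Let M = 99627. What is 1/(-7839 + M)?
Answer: 1/91788 ≈ 1.0895e-5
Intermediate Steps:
1/(-7839 + M) = 1/(-7839 + 99627) = 1/91788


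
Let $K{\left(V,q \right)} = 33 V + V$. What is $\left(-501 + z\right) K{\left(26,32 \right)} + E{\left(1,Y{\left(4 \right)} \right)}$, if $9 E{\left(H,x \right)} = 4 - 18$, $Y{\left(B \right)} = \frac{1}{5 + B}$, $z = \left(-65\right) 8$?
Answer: $- \frac{8123090}{9} \approx -9.0257 \cdot 10^{5}$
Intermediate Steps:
$z = -520$
$K{\left(V,q \right)} = 34 V$
$E{\left(H,x \right)} = - \frac{14}{9}$ ($E{\left(H,x \right)} = \frac{4 - 18}{9} = \frac{1}{9} \left(-14\right) = - \frac{14}{9}$)
$\left(-501 + z\right) K{\left(26,32 \right)} + E{\left(1,Y{\left(4 \right)} \right)} = \left(-501 - 520\right) 34 \cdot 26 - \frac{14}{9} = \left(-1021\right) 884 - \frac{14}{9} = -902564 - \frac{14}{9} = - \frac{8123090}{9}$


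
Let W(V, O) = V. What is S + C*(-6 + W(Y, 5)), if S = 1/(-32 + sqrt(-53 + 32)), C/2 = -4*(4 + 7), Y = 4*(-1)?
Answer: 919568/1045 - I*sqrt(21)/1045 ≈ 879.97 - 0.0043852*I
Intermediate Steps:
Y = -4
C = -88 (C = 2*(-4*(4 + 7)) = 2*(-4*11) = 2*(-44) = -88)
S = 1/(-32 + I*sqrt(21)) (S = 1/(-32 + sqrt(-21)) = 1/(-32 + I*sqrt(21)) ≈ -0.030622 - 0.0043852*I)
S + C*(-6 + W(Y, 5)) = (-32/1045 - I*sqrt(21)/1045) - 88*(-6 - 4) = (-32/1045 - I*sqrt(21)/1045) - 88*(-10) = (-32/1045 - I*sqrt(21)/1045) + 880 = 919568/1045 - I*sqrt(21)/1045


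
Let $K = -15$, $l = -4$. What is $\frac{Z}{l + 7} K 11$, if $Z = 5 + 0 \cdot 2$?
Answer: $-275$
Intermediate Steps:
$Z = 5$ ($Z = 5 + 0 = 5$)
$\frac{Z}{l + 7} K 11 = \frac{5}{-4 + 7} \left(-15\right) 11 = \frac{5}{3} \left(-15\right) 11 = \left(-25\right) 11 = -275$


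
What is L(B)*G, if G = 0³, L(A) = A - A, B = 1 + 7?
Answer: 0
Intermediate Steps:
B = 8
L(A) = 0
G = 0
L(B)*G = 0*0 = 0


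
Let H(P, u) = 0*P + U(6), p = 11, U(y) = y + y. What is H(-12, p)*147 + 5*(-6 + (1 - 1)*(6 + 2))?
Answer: 1734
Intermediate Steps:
U(y) = 2*y
H(P, u) = 12 (H(P, u) = 0*P + 2*6 = 0 + 12 = 12)
H(-12, p)*147 + 5*(-6 + (1 - 1)*(6 + 2)) = 12*147 + 5*(-6 + (1 - 1)*(6 + 2)) = 1764 + 5*(-6 + 0*8) = 1764 + 5*(-6 + 0) = 1764 + 5*(-6) = 1764 - 30 = 1734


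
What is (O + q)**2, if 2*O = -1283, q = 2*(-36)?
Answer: 2036329/4 ≈ 5.0908e+5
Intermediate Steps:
q = -72
O = -1283/2 (O = (1/2)*(-1283) = -1283/2 ≈ -641.50)
(O + q)**2 = (-1283/2 - 72)**2 = (-1427/2)**2 = 2036329/4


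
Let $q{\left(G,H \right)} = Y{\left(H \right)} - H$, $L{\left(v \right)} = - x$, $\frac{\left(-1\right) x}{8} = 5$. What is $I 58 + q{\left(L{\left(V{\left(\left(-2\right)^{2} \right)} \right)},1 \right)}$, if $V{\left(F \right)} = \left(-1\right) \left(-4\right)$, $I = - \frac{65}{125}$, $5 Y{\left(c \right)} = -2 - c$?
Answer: $- \frac{794}{25} \approx -31.76$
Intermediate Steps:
$x = -40$ ($x = \left(-8\right) 5 = -40$)
$Y{\left(c \right)} = - \frac{2}{5} - \frac{c}{5}$ ($Y{\left(c \right)} = \frac{-2 - c}{5} = - \frac{2}{5} - \frac{c}{5}$)
$I = - \frac{13}{25}$ ($I = \left(-65\right) \frac{1}{125} = - \frac{13}{25} \approx -0.52$)
$V{\left(F \right)} = 4$
$L{\left(v \right)} = 40$ ($L{\left(v \right)} = \left(-1\right) \left(-40\right) = 40$)
$q{\left(G,H \right)} = - \frac{2}{5} - \frac{6 H}{5}$ ($q{\left(G,H \right)} = \left(- \frac{2}{5} - \frac{H}{5}\right) - H = - \frac{2}{5} - \frac{6 H}{5}$)
$I 58 + q{\left(L{\left(V{\left(\left(-2\right)^{2} \right)} \right)},1 \right)} = \left(- \frac{13}{25}\right) 58 - \frac{8}{5} = - \frac{754}{25} - \frac{8}{5} = - \frac{794}{25}$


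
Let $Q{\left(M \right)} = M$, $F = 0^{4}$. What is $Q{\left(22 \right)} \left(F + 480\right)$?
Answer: $10560$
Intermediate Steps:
$F = 0$
$Q{\left(22 \right)} \left(F + 480\right) = 22 \left(0 + 480\right) = 22 \cdot 480 = 10560$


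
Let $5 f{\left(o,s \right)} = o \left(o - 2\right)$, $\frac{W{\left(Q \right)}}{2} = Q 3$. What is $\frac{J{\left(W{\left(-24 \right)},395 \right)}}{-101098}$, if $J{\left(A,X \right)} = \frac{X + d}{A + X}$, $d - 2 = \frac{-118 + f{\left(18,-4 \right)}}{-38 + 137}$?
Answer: $- \frac{196213}{12560921010} \approx -1.5621 \cdot 10^{-5}$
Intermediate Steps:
$W{\left(Q \right)} = 6 Q$ ($W{\left(Q \right)} = 2 Q 3 = 2 \cdot 3 Q = 6 Q$)
$f{\left(o,s \right)} = \frac{o \left(-2 + o\right)}{5}$ ($f{\left(o,s \right)} = \frac{o \left(o - 2\right)}{5} = \frac{o \left(-2 + o\right)}{5}$)
$d = \frac{688}{495}$ ($d = 2 + \frac{-118 + \frac{1}{5} \cdot 18 \left(-2 + 18\right)}{-38 + 137} = 2 + \frac{-118 + \frac{1}{5} \cdot 18 \cdot 16}{99} = 2 + \left(-118 + \frac{288}{5}\right) \frac{1}{99} = 2 - \frac{302}{495} = \frac{688}{495} \approx 1.3899$)
$J{\left(A,X \right)} = \frac{\frac{688}{495} + X}{A + X}$ ($J{\left(A,X \right)} = \frac{X + \frac{688}{495}}{A + X} = \frac{\frac{688}{495} + X}{A + X}$)
$\frac{J{\left(W{\left(-24 \right)},395 \right)}}{-101098} = \frac{\frac{1}{6 \left(-24\right) + 395} \left(\frac{688}{495} + 395\right)}{-101098} = \frac{1}{-144 + 395} \cdot \frac{196213}{495} \left(- \frac{1}{101098}\right) = \frac{1}{251} \cdot \frac{196213}{495} \left(- \frac{1}{101098}\right) = \frac{196213}{124245} \left(- \frac{1}{101098}\right) = - \frac{196213}{12560921010}$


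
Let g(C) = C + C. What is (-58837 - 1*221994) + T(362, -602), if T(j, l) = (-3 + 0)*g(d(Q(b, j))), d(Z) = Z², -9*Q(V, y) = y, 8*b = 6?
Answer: -7844525/27 ≈ -2.9054e+5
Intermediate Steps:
b = ¾ (b = (⅛)*6 = ¾ ≈ 0.75000)
Q(V, y) = -y/9
g(C) = 2*C
T(j, l) = -2*j²/27 (T(j, l) = (-3 + 0)*(2*(-j/9)²) = -6*j²/81 = -2*j²/27)
(-58837 - 1*221994) + T(362, -602) = (-58837 - 1*221994) - 2/27*362² = (-58837 - 221994) - 2/27*131044 = -280831 - 262088/27 = -7844525/27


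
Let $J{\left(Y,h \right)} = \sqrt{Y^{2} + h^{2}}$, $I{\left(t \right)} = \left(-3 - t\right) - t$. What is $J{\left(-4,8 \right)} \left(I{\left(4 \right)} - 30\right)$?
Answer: $- 164 \sqrt{5} \approx -366.72$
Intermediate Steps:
$I{\left(t \right)} = -3 - 2 t$
$J{\left(-4,8 \right)} \left(I{\left(4 \right)} - 30\right) = \sqrt{\left(-4\right)^{2} + 8^{2}} \left(\left(-3 - 8\right) - 30\right) = \sqrt{16 + 64} \left(\left(-3 - 8\right) - 30\right) = \sqrt{80} \left(-11 - 30\right) = 4 \sqrt{5} \left(-41\right) = - 164 \sqrt{5}$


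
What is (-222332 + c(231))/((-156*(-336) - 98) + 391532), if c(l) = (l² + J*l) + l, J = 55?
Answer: -2837/8070 ≈ -0.35155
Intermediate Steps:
c(l) = l² + 56*l (c(l) = (l² + 55*l) + l = l² + 56*l)
(-222332 + c(231))/((-156*(-336) - 98) + 391532) = (-222332 + 231*(56 + 231))/((-156*(-336) - 98) + 391532) = (-222332 + 231*287)/((52416 - 98) + 391532) = (-222332 + 66297)/(52318 + 391532) = -156035/443850 = -156035*1/443850 = -2837/8070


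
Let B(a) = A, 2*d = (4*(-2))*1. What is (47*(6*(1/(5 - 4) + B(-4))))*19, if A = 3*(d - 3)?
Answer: -107160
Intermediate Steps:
d = -4 (d = ((4*(-2))*1)/2 = (-8*1)/2 = (½)*(-8) = -4)
A = -21 (A = 3*(-4 - 3) = 3*(-7) = -21)
B(a) = -21
(47*(6*(1/(5 - 4) + B(-4))))*19 = (47*(6*(1/(5 - 4) - 21)))*19 = (47*(6*(1/1 - 21)))*19 = (47*(6*(1 - 21)))*19 = (47*(6*(-20)))*19 = (47*(-120))*19 = -5640*19 = -107160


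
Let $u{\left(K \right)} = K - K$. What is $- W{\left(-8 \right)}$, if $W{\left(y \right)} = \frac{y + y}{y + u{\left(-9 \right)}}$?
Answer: $-2$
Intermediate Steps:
$u{\left(K \right)} = 0$
$W{\left(y \right)} = 2$ ($W{\left(y \right)} = \frac{y + y}{y + 0} = \frac{2 y}{y} = 2$)
$- W{\left(-8 \right)} = \left(-1\right) 2 = -2$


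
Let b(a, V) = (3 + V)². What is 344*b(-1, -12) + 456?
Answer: 28320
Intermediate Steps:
344*b(-1, -12) + 456 = 344*(3 - 12)² + 456 = 344*(-9)² + 456 = 344*81 + 456 = 27864 + 456 = 28320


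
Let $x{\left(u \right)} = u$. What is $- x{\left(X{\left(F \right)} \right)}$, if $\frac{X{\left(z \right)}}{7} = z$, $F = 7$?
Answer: $-49$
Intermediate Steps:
$X{\left(z \right)} = 7 z$
$- x{\left(X{\left(F \right)} \right)} = - 7 \cdot 7 = \left(-1\right) 49 = -49$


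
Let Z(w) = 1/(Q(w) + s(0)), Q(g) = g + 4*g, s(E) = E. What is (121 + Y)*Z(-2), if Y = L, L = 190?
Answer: -311/10 ≈ -31.100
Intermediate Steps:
Q(g) = 5*g
Y = 190
Z(w) = 1/(5*w) (Z(w) = 1/(5*w + 0) = 1/(5*w))
(121 + Y)*Z(-2) = (121 + 190)*((⅕)/(-2)) = 311*((⅕)*(-½)) = 311*(-⅒) = -311/10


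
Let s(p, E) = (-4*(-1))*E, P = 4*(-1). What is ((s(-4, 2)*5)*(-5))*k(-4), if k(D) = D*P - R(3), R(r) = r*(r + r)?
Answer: 400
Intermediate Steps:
P = -4
R(r) = 2*r**2 (R(r) = r*(2*r) = 2*r**2)
s(p, E) = 4*E
k(D) = -18 - 4*D (k(D) = D*(-4) - 2*3**2 = -4*D - 2*9 = -4*D - 1*18 = -4*D - 18 = -18 - 4*D)
((s(-4, 2)*5)*(-5))*k(-4) = (((4*2)*5)*(-5))*(-18 - 4*(-4)) = ((8*5)*(-5))*(-18 + 16) = (40*(-5))*(-2) = -200*(-2) = 400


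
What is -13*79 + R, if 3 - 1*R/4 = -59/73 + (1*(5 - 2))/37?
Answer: -2733659/2701 ≈ -1012.1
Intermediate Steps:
R = 40268/2701 (R = 12 - 4*(-59/73 + (1*(5 - 2))/37) = 12 - 4*(-59*1/73 + (1*3)*(1/37)) = 12 - 4*(-59/73 + 3*(1/37)) = 12 - 4*(-59/73 + 3/37) = 12 - 4*(-1964/2701) = 12 + 7856/2701 = 40268/2701 ≈ 14.909)
-13*79 + R = -13*79 + 40268/2701 = -1027 + 40268/2701 = -2733659/2701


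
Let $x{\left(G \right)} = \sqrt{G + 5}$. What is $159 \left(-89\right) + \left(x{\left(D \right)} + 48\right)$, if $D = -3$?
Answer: $-14103 + \sqrt{2} \approx -14102.0$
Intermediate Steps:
$x{\left(G \right)} = \sqrt{5 + G}$
$159 \left(-89\right) + \left(x{\left(D \right)} + 48\right) = 159 \left(-89\right) + \left(\sqrt{5 - 3} + 48\right) = -14151 + \left(\sqrt{2} + 48\right) = -14151 + \left(48 + \sqrt{2}\right) = -14103 + \sqrt{2}$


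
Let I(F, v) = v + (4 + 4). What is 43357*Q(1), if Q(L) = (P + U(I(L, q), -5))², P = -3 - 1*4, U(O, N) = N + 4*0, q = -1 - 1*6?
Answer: 6243408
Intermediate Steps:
q = -7 (q = -1 - 6 = -7)
I(F, v) = 8 + v (I(F, v) = v + 8 = 8 + v)
U(O, N) = N (U(O, N) = N + 0 = N)
P = -7 (P = -3 - 4 = -7)
Q(L) = 144 (Q(L) = (-7 - 5)² = (-12)² = 144)
43357*Q(1) = 43357*144 = 6243408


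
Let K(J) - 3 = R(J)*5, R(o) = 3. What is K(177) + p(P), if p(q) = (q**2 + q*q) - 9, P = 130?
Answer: 33809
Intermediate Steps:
K(J) = 18 (K(J) = 3 + 3*5 = 3 + 15 = 18)
p(q) = -9 + 2*q**2 (p(q) = (q**2 + q**2) - 9 = 2*q**2 - 9 = -9 + 2*q**2)
K(177) + p(P) = 18 + (-9 + 2*130**2) = 18 + (-9 + 2*16900) = 18 + (-9 + 33800) = 18 + 33791 = 33809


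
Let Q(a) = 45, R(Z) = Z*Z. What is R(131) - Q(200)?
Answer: 17116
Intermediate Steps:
R(Z) = Z²
R(131) - Q(200) = 131² - 1*45 = 17161 - 45 = 17116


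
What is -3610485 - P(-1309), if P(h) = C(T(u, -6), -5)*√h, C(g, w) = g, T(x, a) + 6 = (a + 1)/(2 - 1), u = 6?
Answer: -3610485 + 11*I*√1309 ≈ -3.6105e+6 + 397.98*I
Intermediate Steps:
T(x, a) = -5 + a (T(x, a) = -6 + (a + 1)/(2 - 1) = -6 + (1 + a)/1 = -6 + (1 + a)*1 = -6 + (1 + a) = -5 + a)
P(h) = -11*√h (P(h) = (-5 - 6)*√h = -11*√h)
-3610485 - P(-1309) = -3610485 - (-11)*√(-1309) = -3610485 - (-11)*I*√1309 = -3610485 + 11*I*√1309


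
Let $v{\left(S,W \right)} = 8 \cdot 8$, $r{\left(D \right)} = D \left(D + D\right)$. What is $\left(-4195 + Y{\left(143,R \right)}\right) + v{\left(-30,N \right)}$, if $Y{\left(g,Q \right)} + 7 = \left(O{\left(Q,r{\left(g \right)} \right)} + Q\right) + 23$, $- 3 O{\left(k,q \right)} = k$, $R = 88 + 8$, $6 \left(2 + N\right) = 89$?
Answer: $-4051$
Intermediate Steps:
$N = \frac{77}{6}$ ($N = -2 + \frac{1}{6} \cdot 89 = -2 + \frac{89}{6} = \frac{77}{6} \approx 12.833$)
$R = 96$
$r{\left(D \right)} = 2 D^{2}$ ($r{\left(D \right)} = D 2 D = 2 D^{2}$)
$O{\left(k,q \right)} = - \frac{k}{3}$
$v{\left(S,W \right)} = 64$
$Y{\left(g,Q \right)} = 16 + \frac{2 Q}{3}$ ($Y{\left(g,Q \right)} = -7 + \left(\left(- \frac{Q}{3} + Q\right) + 23\right) = -7 + \left(\frac{2 Q}{3} + 23\right) = -7 + \left(23 + \frac{2 Q}{3}\right) = 16 + \frac{2 Q}{3}$)
$\left(-4195 + Y{\left(143,R \right)}\right) + v{\left(-30,N \right)} = \left(-4195 + \left(16 + \frac{2}{3} \cdot 96\right)\right) + 64 = \left(-4195 + \left(16 + 64\right)\right) + 64 = \left(-4195 + 80\right) + 64 = -4115 + 64 = -4051$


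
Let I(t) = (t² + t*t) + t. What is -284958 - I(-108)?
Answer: -308178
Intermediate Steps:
I(t) = t + 2*t² (I(t) = (t² + t²) + t = 2*t² + t = t + 2*t²)
-284958 - I(-108) = -284958 - (-108)*(1 + 2*(-108)) = -284958 - (-108)*(1 - 216) = -284958 - (-108)*(-215) = -284958 - 1*23220 = -284958 - 23220 = -308178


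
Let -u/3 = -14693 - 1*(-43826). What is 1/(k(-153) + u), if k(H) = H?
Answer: -1/87552 ≈ -1.1422e-5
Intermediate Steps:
u = -87399 (u = -3*(-14693 - 1*(-43826)) = -3*(-14693 + 43826) = -3*29133 = -87399)
1/(k(-153) + u) = 1/(-153 - 87399) = 1/(-87552) = -1/87552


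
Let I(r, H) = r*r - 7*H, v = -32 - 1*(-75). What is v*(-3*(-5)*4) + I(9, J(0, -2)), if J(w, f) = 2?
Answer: 2647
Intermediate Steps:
v = 43 (v = -32 + 75 = 43)
I(r, H) = r**2 - 7*H
v*(-3*(-5)*4) + I(9, J(0, -2)) = 43*(-3*(-5)*4) + (9**2 - 7*2) = 43*(15*4) + (81 - 14) = 43*60 + 67 = 2580 + 67 = 2647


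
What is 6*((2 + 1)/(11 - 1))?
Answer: 9/5 ≈ 1.8000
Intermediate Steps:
6*((2 + 1)/(11 - 1)) = 6*(3/10) = 9/5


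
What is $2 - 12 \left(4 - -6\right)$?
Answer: $-118$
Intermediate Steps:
$2 - 12 \left(4 - -6\right) = 2 - 12 \left(4 + 6\right) = 2 - 120 = -118$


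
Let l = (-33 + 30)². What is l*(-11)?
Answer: -99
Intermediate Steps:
l = 9 (l = (-3)² = 9)
l*(-11) = 9*(-11) = -99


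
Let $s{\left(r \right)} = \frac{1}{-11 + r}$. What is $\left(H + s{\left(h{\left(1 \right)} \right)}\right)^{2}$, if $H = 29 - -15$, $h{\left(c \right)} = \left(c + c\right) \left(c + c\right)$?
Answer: $\frac{94249}{49} \approx 1923.4$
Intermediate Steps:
$h{\left(c \right)} = 4 c^{2}$ ($h{\left(c \right)} = 2 c 2 c = 4 c^{2}$)
$H = 44$ ($H = 29 + 15 = 44$)
$\left(H + s{\left(h{\left(1 \right)} \right)}\right)^{2} = \left(44 + \frac{1}{-11 + 4 \cdot 1^{2}}\right)^{2} = \left(44 + \frac{1}{-11 + 4 \cdot 1}\right)^{2} = \left(44 + \frac{1}{-11 + 4}\right)^{2} = \left(44 + \frac{1}{-7}\right)^{2} = \left(44 - \frac{1}{7}\right)^{2} = \left(\frac{307}{7}\right)^{2} = \frac{94249}{49}$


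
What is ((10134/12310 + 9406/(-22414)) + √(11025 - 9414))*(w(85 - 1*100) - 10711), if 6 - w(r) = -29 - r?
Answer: -297625722664/68979085 - 32073*√179 ≈ -4.3342e+5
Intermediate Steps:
w(r) = 35 + r (w(r) = 6 - (-29 - r) = 6 + (29 + r) = 35 + r)
((10134/12310 + 9406/(-22414)) + √(11025 - 9414))*(w(85 - 1*100) - 10711) = ((10134/12310 + 9406/(-22414)) + √(11025 - 9414))*((35 + (85 - 1*100)) - 10711) = ((10134*(1/12310) + 9406*(-1/22414)) + √1611)*((35 + (85 - 100)) - 10711) = ((5067/6155 - 4703/11207) + 3*√179)*((35 - 15) - 10711) = (27838904/68979085 + 3*√179)*(20 - 10711) = (27838904/68979085 + 3*√179)*(-10691) = -297625722664/68979085 - 32073*√179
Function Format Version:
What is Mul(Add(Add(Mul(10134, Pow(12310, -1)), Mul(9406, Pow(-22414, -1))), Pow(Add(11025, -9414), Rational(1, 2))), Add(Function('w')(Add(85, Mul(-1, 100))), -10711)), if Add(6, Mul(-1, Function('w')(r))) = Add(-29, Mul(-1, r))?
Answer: Add(Rational(-297625722664, 68979085), Mul(-32073, Pow(179, Rational(1, 2)))) ≈ -4.3342e+5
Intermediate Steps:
Function('w')(r) = Add(35, r) (Function('w')(r) = Add(6, Mul(-1, Add(-29, Mul(-1, r)))) = Add(6, Add(29, r)) = Add(35, r))
Mul(Add(Add(Mul(10134, Pow(12310, -1)), Mul(9406, Pow(-22414, -1))), Pow(Add(11025, -9414), Rational(1, 2))), Add(Function('w')(Add(85, Mul(-1, 100))), -10711)) = Mul(Add(Add(Mul(10134, Pow(12310, -1)), Mul(9406, Pow(-22414, -1))), Pow(Add(11025, -9414), Rational(1, 2))), Add(Add(35, Add(85, Mul(-1, 100))), -10711)) = Mul(Add(Add(Mul(10134, Rational(1, 12310)), Mul(9406, Rational(-1, 22414))), Pow(1611, Rational(1, 2))), Add(Add(35, Add(85, -100)), -10711)) = Mul(Add(Add(Rational(5067, 6155), Rational(-4703, 11207)), Mul(3, Pow(179, Rational(1, 2)))), Add(Add(35, -15), -10711)) = Mul(Add(Rational(27838904, 68979085), Mul(3, Pow(179, Rational(1, 2)))), Add(20, -10711)) = Mul(Add(Rational(27838904, 68979085), Mul(3, Pow(179, Rational(1, 2)))), -10691) = Add(Rational(-297625722664, 68979085), Mul(-32073, Pow(179, Rational(1, 2))))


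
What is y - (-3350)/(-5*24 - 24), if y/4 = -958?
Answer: -277579/72 ≈ -3855.3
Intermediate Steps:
y = -3832 (y = 4*(-958) = -3832)
y - (-3350)/(-5*24 - 24) = -3832 - (-3350)/(-5*24 - 24) = -3832 - (-3350)/(-120 - 24) = -3832 - (-3350)/(-144) = -3832 - (-3350)*(-1)/144 = -3832 - 1*1675/72 = -3832 - 1675/72 = -277579/72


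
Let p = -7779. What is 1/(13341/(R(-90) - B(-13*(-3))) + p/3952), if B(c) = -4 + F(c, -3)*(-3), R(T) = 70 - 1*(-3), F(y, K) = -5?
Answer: 122512/26120667 ≈ 0.0046902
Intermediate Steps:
R(T) = 73 (R(T) = 70 + 3 = 73)
B(c) = 11 (B(c) = -4 - 5*(-3) = -4 + 15 = 11)
1/(13341/(R(-90) - B(-13*(-3))) + p/3952) = 1/(13341/(73 - 1*11) - 7779/3952) = 1/(13341/(73 - 11) - 7779*1/3952) = 1/(13341/62 - 7779/3952) = 1/(26120667/122512) = 122512/26120667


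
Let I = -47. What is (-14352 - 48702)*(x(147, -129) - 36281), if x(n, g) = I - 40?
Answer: 2293147872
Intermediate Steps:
x(n, g) = -87 (x(n, g) = -47 - 40 = -87)
(-14352 - 48702)*(x(147, -129) - 36281) = (-14352 - 48702)*(-87 - 36281) = -63054*(-36368) = 2293147872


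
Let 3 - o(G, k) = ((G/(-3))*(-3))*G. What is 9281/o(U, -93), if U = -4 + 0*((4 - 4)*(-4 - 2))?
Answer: -9281/13 ≈ -713.92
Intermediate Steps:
U = -4 (U = -4 + 0*(0*(-6)) = -4 + 0*0 = -4 + 0 = -4)
o(G, k) = 3 - G² (o(G, k) = 3 - (G/(-3))*(-3)*G = 3 - (G*(-⅓))*(-3)*G = 3 - -G/3*(-3)*G = 3 - G*G = 3 - G²)
9281/o(U, -93) = 9281/(3 - 1*(-4)²) = 9281/(3 - 1*16) = 9281/(3 - 16) = 9281/(-13) = 9281*(-1/13) = -9281/13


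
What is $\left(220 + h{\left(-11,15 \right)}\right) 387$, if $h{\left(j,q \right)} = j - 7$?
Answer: $78174$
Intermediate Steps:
$h{\left(j,q \right)} = -7 + j$
$\left(220 + h{\left(-11,15 \right)}\right) 387 = \left(220 - 18\right) 387 = 202 \cdot 387 = 78174$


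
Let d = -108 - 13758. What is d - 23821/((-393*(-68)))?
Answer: -370578805/26724 ≈ -13867.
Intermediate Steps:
d = -13866
d - 23821/((-393*(-68))) = -13866 - 23821/((-393*(-68))) = -13866 - 23821/26724 = -370578805/26724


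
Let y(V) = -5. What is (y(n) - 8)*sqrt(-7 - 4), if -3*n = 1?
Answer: -13*I*sqrt(11) ≈ -43.116*I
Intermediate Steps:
n = -1/3 (n = -1/3*1 = -1/3 ≈ -0.33333)
(y(n) - 8)*sqrt(-7 - 4) = (-5 - 8)*sqrt(-7 - 4) = -13*I*sqrt(11)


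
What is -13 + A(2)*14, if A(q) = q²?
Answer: 43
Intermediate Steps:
-13 + A(2)*14 = -13 + 2²*14 = -13 + 4*14 = -13 + 56 = 43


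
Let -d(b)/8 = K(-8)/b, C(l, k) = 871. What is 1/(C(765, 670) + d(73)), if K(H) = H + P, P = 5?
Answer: 73/63607 ≈ 0.0011477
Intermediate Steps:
K(H) = 5 + H (K(H) = H + 5 = 5 + H)
d(b) = 24/b (d(b) = -8*(5 - 8)/b = -(-24)/b = 24/b)
1/(C(765, 670) + d(73)) = 1/(871 + 24/73) = 1/(63607/73) = 73/63607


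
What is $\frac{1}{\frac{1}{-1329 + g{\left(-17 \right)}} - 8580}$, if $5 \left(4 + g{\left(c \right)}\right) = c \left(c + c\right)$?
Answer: $- \frac{6087}{52226465} \approx -0.00011655$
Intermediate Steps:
$g{\left(c \right)} = -4 + \frac{2 c^{2}}{5}$ ($g{\left(c \right)} = -4 + \frac{c \left(c + c\right)}{5} = -4 + \frac{c 2 c}{5} = -4 + \frac{2 c^{2}}{5}$)
$\frac{1}{\frac{1}{-1329 + g{\left(-17 \right)}} - 8580} = \frac{1}{\frac{1}{-1329 - \left(4 - \frac{2 \left(-17\right)^{2}}{5}\right)} - 8580} = \frac{1}{\frac{1}{-1329 + \left(-4 + \frac{2}{5} \cdot 289\right)} - 8580} = \frac{1}{\frac{1}{-1329 + \left(-4 + \frac{578}{5}\right)} - 8580} = \frac{1}{\frac{1}{-1329 + \frac{558}{5}} - 8580} = \frac{1}{\frac{1}{- \frac{6087}{5}} - 8580} = \frac{1}{- \frac{5}{6087} - 8580} = \frac{1}{- \frac{52226465}{6087}} = - \frac{6087}{52226465}$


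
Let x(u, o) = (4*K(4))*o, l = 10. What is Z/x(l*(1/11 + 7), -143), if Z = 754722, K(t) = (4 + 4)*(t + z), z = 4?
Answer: -377361/18304 ≈ -20.616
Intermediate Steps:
K(t) = 32 + 8*t (K(t) = (4 + 4)*(t + 4) = 8*(4 + t) = 32 + 8*t)
x(u, o) = 256*o (x(u, o) = (4*(32 + 8*4))*o = (4*(32 + 32))*o = (4*64)*o = 256*o)
Z/x(l*(1/11 + 7), -143) = 754722/((256*(-143))) = 754722/(-36608) = 754722*(-1/36608) = -377361/18304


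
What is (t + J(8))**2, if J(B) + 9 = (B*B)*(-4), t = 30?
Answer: 55225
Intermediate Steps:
J(B) = -9 - 4*B**2 (J(B) = -9 + (B*B)*(-4) = -9 + B**2*(-4) = -9 - 4*B**2)
(t + J(8))**2 = (30 + (-9 - 4*8**2))**2 = (30 + (-9 - 4*64))**2 = (30 + (-9 - 256))**2 = (30 - 265)**2 = (-235)**2 = 55225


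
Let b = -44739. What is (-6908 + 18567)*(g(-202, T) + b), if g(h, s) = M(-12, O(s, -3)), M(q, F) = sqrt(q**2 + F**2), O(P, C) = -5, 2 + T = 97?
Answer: -521460434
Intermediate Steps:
T = 95 (T = -2 + 97 = 95)
M(q, F) = sqrt(F**2 + q**2)
g(h, s) = 13 (g(h, s) = sqrt((-5)**2 + (-12)**2) = sqrt(25 + 144) = sqrt(169) = 13)
(-6908 + 18567)*(g(-202, T) + b) = (-6908 + 18567)*(13 - 44739) = 11659*(-44726) = -521460434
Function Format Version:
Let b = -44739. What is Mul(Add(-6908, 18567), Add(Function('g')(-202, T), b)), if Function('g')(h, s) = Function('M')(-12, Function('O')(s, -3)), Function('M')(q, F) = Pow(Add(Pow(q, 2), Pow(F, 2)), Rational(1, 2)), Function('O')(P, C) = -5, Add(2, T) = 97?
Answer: -521460434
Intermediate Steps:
T = 95 (T = Add(-2, 97) = 95)
Function('M')(q, F) = Pow(Add(Pow(F, 2), Pow(q, 2)), Rational(1, 2))
Function('g')(h, s) = 13 (Function('g')(h, s) = Pow(Add(Pow(-5, 2), Pow(-12, 2)), Rational(1, 2)) = Pow(Add(25, 144), Rational(1, 2)) = Pow(169, Rational(1, 2)) = 13)
Mul(Add(-6908, 18567), Add(Function('g')(-202, T), b)) = Mul(Add(-6908, 18567), Add(13, -44739)) = Mul(11659, -44726) = -521460434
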